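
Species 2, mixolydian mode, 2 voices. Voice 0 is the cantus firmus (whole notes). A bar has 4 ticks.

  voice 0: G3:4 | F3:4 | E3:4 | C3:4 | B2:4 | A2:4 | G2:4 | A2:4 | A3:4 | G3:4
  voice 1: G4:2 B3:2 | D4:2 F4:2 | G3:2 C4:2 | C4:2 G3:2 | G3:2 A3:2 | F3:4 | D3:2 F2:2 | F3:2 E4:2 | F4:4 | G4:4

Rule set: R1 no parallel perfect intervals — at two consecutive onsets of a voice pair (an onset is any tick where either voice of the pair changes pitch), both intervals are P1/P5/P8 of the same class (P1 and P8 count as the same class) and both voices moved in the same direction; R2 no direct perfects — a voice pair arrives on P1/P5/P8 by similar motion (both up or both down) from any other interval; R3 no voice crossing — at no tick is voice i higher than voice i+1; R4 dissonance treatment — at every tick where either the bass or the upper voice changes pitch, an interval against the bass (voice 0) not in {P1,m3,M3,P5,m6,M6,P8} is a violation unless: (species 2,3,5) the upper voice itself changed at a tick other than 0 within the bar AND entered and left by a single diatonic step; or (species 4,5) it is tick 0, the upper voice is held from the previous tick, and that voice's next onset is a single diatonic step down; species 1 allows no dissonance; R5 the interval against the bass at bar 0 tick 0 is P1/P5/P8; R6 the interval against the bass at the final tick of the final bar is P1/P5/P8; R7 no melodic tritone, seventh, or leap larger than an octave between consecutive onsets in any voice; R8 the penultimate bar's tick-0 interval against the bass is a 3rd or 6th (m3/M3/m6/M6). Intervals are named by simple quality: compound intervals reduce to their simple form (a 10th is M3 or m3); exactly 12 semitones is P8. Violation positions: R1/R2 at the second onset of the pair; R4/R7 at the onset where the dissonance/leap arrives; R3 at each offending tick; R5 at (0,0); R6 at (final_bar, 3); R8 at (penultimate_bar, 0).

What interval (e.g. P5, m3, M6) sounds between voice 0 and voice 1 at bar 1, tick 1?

voice 0=F3 voice 1=D4 -> M6

M6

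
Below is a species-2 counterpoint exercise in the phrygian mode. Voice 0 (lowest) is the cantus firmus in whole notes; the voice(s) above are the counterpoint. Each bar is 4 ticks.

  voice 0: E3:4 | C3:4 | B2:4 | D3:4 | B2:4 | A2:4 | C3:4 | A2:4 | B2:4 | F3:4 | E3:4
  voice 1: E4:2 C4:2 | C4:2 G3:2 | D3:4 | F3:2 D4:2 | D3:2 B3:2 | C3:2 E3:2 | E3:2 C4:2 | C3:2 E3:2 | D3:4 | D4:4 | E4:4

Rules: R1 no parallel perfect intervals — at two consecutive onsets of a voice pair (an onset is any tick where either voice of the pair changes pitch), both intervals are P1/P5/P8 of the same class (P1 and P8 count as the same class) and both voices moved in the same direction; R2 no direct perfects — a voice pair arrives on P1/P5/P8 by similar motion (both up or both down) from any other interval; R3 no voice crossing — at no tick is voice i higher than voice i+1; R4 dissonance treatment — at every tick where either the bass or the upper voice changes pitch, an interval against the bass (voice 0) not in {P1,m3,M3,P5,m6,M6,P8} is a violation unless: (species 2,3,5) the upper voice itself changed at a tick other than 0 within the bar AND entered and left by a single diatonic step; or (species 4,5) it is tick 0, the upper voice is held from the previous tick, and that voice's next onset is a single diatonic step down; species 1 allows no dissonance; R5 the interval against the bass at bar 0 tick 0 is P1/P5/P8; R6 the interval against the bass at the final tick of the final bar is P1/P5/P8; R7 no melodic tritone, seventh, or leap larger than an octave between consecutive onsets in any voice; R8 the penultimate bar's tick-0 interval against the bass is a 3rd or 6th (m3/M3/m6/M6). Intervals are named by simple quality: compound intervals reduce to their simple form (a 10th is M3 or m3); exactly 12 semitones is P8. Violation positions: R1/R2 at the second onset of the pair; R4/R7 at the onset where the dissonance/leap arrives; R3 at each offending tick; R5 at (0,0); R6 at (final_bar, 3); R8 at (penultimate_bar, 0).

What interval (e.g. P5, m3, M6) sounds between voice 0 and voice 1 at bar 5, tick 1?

m3

voice 0=A2 voice 1=C3 -> m3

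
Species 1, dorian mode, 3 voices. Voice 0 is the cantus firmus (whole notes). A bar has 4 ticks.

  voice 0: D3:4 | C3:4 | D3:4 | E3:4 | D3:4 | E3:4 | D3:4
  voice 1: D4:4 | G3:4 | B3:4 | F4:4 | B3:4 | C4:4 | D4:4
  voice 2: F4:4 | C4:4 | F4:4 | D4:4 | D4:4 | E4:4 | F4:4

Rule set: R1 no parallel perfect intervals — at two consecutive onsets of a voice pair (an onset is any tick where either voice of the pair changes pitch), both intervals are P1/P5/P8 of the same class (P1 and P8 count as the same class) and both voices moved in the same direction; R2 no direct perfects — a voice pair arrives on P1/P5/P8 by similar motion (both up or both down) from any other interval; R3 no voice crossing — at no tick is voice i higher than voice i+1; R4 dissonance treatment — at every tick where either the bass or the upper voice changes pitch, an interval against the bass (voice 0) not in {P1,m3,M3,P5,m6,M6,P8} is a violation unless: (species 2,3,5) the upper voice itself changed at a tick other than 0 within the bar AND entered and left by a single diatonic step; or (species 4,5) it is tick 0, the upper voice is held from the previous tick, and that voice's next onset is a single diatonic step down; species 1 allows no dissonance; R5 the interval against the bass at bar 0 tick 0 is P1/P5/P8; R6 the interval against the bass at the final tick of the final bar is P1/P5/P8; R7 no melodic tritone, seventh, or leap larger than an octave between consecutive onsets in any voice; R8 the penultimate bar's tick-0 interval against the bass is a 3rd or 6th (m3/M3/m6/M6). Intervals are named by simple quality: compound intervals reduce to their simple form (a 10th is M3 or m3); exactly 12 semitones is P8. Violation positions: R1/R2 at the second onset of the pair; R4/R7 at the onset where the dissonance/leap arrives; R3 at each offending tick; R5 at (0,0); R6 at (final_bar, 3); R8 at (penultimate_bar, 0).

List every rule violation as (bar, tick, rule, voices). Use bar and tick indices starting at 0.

(0, 0, R5, (0, 2))
(1, 0, R2, (0, 1))
(1, 0, R2, (0, 2))
(3, 0, R3, (1, 2))
(3, 0, R4, (0, 1))
(3, 0, R4, (0, 2))
(3, 0, R7, (1,))
(3, 1, R3, (1, 2))
(3, 2, R3, (1, 2))
(3, 3, R3, (1, 2))
(4, 0, R7, (1,))
(5, 0, R1, (0, 2))
(5, 0, R8, (0, 2))
(6, 3, R6, (0, 2))

bar 0: v0=D3 v1=D4 v2=F4 downbeat m3
bar 1: v0=C3 v1=G3 v2=C4 downbeat P8
bar 2: v0=D3 v1=B3 v2=F4 downbeat m3
bar 3: v0=E3 v1=F4 v2=D4 downbeat m7
bar 4: v0=D3 v1=B3 v2=D4 downbeat P8
bar 5: v0=E3 v1=C4 v2=E4 downbeat P8
bar 6: v0=D3 v1=D4 v2=F4 downbeat m3
  -> R5 @ bar 0 tick 0 v(0, 2): opens on m3
  -> R2 @ bar 1 tick 0 v(0, 1): D3/D4 P8 -> C3/G3 P5 similar
  -> R2 @ bar 1 tick 0 v(0, 2): D3/F4 m3 -> C3/C4 P8 similar
  -> R3 @ bar 3 tick 0 v(1, 2): F4 above D4
  -> R4 @ bar 3 tick 0 v(0, 1): E3/F4 m2 untreated
  -> R4 @ bar 3 tick 0 v(0, 2): E3/D4 m7 untreated
  -> R7 @ bar 3 tick 0 v(1,): B3->F4 leap 6st
  -> R3 @ bar 3 tick 1 v(1, 2): F4 above D4
  -> R3 @ bar 3 tick 2 v(1, 2): F4 above D4
  -> R3 @ bar 3 tick 3 v(1, 2): F4 above D4
  -> R7 @ bar 4 tick 0 v(1,): F4->B3 leap 6st
  -> R1 @ bar 5 tick 0 v(0, 2): D3/D4 P8 -> E3/E4 P8 similar
  -> R8 @ bar 5 tick 0 v(0, 2): penult P8 not 3rd/6th
  -> R6 @ bar 6 tick 3 v(0, 2): closes on m3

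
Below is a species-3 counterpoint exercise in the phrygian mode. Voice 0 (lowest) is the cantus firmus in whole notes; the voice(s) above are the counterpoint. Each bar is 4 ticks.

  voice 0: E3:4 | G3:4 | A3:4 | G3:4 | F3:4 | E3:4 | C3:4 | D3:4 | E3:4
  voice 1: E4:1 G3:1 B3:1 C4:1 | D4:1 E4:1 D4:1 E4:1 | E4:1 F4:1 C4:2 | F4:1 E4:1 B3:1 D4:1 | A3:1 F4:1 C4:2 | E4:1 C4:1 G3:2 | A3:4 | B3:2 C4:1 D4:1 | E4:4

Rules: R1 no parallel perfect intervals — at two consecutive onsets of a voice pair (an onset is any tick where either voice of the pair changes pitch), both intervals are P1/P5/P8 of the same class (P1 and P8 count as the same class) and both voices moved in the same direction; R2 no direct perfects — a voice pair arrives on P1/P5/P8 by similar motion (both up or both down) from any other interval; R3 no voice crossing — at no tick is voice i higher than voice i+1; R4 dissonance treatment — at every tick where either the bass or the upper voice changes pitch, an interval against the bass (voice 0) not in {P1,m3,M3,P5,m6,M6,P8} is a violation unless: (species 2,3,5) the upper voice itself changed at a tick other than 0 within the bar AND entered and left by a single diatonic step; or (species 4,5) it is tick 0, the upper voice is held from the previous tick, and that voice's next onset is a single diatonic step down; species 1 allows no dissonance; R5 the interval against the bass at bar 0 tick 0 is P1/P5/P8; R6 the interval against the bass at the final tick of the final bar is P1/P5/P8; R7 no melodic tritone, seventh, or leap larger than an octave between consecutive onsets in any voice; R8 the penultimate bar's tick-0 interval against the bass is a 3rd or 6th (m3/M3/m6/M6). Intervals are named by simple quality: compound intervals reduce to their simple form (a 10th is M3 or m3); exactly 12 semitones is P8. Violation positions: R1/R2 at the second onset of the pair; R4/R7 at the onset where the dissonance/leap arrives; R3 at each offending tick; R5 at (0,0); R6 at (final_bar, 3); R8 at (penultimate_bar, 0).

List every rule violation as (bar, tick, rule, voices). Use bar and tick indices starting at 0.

bar 0: v0=E3 v1=E4 downbeat P8
bar 1: v0=G3 v1=D4 downbeat P5
bar 2: v0=A3 v1=E4 downbeat P5
bar 3: v0=G3 v1=F4 downbeat m7
bar 4: v0=F3 v1=A3 downbeat M3
bar 5: v0=E3 v1=E4 downbeat P8
bar 6: v0=C3 v1=A3 downbeat M6
bar 7: v0=D3 v1=B3 downbeat M6
bar 8: v0=E3 v1=E4 downbeat P8
  -> R2 @ bar 1 tick 0 v(0, 1): E3/C4 m6 -> G3/D4 P5 similar
  -> R4 @ bar 3 tick 0 v(0, 1): G3/F4 m7 untreated
  -> R1 @ bar 8 tick 0 v(0, 1): D3/D4 P8 -> E3/E4 P8 similar

(1, 0, R2, (0, 1))
(3, 0, R4, (0, 1))
(8, 0, R1, (0, 1))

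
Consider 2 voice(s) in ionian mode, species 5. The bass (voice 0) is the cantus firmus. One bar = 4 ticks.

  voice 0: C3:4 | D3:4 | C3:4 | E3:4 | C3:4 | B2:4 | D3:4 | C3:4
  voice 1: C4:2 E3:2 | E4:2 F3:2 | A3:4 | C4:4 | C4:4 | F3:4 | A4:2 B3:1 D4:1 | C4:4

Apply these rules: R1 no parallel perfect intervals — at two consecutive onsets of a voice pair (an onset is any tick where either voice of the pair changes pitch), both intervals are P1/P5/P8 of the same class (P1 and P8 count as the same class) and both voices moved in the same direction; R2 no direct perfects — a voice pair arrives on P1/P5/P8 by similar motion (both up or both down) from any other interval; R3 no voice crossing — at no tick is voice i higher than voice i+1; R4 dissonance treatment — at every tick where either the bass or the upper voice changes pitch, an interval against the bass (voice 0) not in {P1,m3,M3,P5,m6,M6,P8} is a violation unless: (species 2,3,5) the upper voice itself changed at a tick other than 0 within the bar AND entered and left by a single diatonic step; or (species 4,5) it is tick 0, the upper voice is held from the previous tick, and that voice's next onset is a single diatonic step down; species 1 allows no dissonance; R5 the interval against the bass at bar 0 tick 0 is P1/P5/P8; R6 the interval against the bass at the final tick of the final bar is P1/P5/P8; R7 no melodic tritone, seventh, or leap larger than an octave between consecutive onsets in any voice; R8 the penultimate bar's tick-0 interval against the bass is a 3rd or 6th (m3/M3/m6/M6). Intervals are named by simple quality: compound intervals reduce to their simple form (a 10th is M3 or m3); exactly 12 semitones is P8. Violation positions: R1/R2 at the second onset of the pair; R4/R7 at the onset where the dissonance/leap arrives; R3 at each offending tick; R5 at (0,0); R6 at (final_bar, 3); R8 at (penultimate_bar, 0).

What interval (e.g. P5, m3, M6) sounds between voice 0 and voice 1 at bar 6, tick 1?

voice 0=D3 voice 1=A4 -> P5

P5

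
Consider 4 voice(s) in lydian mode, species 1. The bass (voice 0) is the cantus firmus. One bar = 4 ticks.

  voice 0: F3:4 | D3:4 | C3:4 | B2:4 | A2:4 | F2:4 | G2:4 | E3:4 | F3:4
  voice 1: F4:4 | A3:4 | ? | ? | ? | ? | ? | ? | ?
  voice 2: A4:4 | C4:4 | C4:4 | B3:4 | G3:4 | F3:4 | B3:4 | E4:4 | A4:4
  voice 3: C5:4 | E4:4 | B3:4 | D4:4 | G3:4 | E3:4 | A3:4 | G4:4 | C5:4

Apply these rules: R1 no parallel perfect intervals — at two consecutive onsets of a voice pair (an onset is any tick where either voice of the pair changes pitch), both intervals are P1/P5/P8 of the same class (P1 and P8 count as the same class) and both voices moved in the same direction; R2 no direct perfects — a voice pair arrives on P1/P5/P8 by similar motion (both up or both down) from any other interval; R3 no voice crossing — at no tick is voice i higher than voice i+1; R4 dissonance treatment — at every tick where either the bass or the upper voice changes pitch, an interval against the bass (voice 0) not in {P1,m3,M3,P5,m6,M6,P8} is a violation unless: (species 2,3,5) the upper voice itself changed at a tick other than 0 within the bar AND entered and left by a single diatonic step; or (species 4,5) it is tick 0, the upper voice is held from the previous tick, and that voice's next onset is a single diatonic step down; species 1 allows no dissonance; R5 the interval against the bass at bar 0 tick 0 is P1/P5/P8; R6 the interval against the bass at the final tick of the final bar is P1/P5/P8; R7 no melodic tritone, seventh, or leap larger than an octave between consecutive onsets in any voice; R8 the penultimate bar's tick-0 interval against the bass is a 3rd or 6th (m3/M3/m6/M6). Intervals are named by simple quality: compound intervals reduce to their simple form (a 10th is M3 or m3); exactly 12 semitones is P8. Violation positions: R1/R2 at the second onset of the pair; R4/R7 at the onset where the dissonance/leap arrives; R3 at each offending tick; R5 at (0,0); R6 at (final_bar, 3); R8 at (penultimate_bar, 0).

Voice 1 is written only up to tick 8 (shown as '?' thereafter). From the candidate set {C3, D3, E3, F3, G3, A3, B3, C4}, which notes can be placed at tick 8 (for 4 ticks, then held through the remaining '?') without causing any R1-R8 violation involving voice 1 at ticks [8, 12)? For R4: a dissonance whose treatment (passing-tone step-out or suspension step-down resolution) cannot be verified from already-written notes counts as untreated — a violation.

{A3, C4}

C3: violates R2
D3: violates R4
E3: violates R1
F3: violates R4
G3: violates R1
A3: legal
B3: violates R4
C4: legal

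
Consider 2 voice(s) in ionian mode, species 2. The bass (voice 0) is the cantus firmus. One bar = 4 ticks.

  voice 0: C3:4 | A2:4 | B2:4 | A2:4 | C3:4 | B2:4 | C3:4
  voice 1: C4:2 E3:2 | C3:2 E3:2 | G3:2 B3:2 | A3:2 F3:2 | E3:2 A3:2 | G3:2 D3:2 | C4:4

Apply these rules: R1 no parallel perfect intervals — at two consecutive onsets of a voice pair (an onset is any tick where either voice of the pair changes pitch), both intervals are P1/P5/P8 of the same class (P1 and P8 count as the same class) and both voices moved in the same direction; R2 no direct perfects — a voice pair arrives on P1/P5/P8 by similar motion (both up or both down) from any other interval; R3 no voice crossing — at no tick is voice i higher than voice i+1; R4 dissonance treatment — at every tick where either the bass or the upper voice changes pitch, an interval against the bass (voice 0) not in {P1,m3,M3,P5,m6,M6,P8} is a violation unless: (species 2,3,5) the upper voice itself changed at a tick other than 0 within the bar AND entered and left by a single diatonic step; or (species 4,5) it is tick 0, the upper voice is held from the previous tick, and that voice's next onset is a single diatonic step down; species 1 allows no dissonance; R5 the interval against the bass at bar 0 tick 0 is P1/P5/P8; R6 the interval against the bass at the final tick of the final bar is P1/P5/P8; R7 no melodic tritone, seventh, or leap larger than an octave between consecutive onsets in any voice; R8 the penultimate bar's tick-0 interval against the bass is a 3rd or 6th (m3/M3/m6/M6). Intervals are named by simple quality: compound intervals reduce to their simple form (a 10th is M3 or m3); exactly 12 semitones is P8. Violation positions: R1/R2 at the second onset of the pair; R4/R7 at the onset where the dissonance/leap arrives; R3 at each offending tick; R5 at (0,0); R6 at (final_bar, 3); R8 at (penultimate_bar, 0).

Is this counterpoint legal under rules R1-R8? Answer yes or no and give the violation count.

bar 0: v0=C3 v1=C4 (P8)
bar 1: v0=A2 v1=C3 (m3)
bar 2: v0=B2 v1=G3 (m6)
bar 3: v0=A2 v1=A3 (P8)
bar 4: v0=C3 v1=E3 (M3)
bar 5: v0=B2 v1=G3 (m6)
bar 6: v0=C3 v1=C4 (P8)
  R1 @ bar3.0: B2/B3 P8 -> A2/A3 P8 similar
  R2 @ bar6.0: B2/D3 m3 -> C3/C4 P8 similar
  R7 @ bar6.0: D3->C4 leap 10st

No (3 violations)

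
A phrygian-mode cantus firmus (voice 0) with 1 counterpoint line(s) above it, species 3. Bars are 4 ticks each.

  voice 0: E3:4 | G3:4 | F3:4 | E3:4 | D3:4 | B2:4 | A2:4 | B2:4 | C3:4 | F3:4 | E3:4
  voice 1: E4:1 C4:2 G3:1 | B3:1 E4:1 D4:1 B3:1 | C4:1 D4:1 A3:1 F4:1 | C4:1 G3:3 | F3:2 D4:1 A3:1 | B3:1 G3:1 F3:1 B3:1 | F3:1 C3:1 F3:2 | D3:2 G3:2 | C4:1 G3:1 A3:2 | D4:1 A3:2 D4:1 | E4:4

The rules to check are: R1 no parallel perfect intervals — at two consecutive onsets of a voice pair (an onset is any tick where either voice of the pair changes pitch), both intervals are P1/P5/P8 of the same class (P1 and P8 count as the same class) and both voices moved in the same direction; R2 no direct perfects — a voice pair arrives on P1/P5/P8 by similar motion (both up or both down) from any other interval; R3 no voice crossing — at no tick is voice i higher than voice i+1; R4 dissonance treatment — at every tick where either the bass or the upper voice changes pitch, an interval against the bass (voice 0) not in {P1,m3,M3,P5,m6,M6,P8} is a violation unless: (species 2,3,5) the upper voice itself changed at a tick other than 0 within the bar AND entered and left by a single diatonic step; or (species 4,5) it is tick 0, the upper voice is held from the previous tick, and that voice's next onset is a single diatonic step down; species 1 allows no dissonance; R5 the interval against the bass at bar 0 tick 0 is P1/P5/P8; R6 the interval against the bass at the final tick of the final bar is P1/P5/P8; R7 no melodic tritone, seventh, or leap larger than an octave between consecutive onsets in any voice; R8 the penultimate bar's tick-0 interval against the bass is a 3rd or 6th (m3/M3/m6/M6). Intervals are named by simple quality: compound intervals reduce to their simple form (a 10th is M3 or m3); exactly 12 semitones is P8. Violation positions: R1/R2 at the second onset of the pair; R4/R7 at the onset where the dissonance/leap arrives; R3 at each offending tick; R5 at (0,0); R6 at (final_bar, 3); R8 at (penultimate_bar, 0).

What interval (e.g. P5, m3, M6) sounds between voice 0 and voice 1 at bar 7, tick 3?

m6

voice 0=B2 voice 1=G3 -> m6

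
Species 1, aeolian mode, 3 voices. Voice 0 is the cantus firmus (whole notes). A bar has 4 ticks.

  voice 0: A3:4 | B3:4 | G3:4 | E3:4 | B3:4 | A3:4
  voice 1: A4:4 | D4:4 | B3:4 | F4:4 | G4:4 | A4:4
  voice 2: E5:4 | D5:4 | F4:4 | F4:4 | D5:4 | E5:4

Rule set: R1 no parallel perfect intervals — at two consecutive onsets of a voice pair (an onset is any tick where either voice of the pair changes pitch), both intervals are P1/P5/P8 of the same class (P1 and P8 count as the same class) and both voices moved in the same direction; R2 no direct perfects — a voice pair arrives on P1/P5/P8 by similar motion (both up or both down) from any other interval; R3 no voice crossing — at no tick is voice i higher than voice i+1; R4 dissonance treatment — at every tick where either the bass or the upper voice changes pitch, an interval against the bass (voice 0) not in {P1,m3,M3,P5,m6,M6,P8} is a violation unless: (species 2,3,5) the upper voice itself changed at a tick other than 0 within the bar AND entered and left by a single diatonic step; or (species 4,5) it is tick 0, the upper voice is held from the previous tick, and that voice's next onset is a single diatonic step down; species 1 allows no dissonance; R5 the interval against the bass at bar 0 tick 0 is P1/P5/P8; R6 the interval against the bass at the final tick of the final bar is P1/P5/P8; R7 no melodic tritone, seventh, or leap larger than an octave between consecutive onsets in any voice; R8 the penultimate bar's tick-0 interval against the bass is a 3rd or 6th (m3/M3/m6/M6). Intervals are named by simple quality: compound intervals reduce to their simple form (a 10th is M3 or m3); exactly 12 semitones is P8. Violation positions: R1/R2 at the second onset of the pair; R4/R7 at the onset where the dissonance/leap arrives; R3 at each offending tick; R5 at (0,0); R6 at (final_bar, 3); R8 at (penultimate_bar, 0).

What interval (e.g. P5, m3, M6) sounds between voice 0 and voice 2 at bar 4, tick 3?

m3

voice 0=B3 voice 2=D5 -> m3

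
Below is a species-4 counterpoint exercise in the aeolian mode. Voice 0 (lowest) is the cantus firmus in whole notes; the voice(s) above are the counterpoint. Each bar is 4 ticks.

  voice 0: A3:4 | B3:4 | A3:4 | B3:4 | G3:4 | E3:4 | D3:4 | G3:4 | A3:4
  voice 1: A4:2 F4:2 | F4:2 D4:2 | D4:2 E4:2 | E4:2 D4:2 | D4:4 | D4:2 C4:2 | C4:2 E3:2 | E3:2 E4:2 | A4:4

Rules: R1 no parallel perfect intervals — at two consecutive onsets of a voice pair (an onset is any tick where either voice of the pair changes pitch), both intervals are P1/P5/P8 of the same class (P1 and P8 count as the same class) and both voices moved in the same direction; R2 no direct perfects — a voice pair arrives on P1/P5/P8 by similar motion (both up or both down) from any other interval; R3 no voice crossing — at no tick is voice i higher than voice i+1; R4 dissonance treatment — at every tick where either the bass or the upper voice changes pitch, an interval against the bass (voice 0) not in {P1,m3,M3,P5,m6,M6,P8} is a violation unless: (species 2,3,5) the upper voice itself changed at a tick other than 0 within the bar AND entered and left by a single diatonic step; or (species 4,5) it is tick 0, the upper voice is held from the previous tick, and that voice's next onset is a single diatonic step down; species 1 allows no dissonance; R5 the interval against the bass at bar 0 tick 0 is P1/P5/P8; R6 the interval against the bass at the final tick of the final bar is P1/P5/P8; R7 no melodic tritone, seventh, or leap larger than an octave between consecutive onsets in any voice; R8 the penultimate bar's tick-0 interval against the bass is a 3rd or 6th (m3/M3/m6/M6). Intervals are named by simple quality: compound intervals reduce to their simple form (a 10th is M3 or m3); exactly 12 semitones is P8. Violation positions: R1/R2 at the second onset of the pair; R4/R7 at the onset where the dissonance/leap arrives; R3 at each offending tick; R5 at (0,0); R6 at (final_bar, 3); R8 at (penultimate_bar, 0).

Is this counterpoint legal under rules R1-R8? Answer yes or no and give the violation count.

No (7 violations)

bar 0: v0=A3 v1=A4 (P8)
bar 1: v0=B3 v1=F4 (TT)
bar 2: v0=A3 v1=D4 (P4)
bar 3: v0=B3 v1=E4 (P4)
bar 4: v0=G3 v1=D4 (P5)
bar 5: v0=E3 v1=D4 (m7)
bar 6: v0=D3 v1=C4 (m7)
bar 7: v0=G3 v1=E3 (m3)
bar 8: v0=A3 v1=A4 (P8)
  R4 @ bar1.0: B3/F4 TT untreated
  R4 @ bar2.0: A3/D4 P4 untreated
  R4 @ bar6.0: D3/C4 m7 untreated
  R4 @ bar6.2: D3/E3 M2 untreated
  R3 @ bar7.0: G3 above E3
  R3 @ bar7.1: G3 above E3
  R2 @ bar8.0: G3/E4 M6 -> A3/A4 P8 similar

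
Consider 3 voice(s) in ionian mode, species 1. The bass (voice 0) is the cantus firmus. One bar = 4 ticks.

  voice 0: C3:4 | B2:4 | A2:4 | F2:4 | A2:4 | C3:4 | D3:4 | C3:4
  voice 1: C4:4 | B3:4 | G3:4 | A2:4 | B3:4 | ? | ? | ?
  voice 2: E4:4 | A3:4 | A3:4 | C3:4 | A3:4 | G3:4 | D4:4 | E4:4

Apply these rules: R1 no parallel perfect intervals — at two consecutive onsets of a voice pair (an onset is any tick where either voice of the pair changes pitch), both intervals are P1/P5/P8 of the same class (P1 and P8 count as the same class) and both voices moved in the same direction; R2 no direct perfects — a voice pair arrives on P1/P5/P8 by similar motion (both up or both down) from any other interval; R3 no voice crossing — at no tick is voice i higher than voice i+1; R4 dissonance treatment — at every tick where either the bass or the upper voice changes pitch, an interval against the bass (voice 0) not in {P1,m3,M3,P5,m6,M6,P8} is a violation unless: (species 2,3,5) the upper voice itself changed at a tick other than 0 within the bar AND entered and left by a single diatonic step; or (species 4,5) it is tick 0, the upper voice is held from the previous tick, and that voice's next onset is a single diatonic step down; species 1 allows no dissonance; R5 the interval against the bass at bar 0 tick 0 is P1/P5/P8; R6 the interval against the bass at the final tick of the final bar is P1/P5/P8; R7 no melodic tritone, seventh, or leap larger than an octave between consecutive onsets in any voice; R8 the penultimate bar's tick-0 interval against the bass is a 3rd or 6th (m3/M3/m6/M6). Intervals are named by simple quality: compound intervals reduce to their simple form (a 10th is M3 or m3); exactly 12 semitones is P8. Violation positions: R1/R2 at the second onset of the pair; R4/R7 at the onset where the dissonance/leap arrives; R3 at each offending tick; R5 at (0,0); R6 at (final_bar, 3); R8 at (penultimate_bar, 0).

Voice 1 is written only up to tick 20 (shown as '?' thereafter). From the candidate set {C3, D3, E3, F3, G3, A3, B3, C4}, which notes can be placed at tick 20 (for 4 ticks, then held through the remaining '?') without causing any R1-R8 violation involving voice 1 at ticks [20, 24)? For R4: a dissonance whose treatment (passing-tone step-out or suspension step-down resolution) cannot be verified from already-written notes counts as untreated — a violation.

{E3}

C3: violates R2,R7
D3: violates R4
E3: legal
F3: violates R4,R7
G3: violates R2
A3: violates R3
B3: violates R3,R4
C4: violates R2,R3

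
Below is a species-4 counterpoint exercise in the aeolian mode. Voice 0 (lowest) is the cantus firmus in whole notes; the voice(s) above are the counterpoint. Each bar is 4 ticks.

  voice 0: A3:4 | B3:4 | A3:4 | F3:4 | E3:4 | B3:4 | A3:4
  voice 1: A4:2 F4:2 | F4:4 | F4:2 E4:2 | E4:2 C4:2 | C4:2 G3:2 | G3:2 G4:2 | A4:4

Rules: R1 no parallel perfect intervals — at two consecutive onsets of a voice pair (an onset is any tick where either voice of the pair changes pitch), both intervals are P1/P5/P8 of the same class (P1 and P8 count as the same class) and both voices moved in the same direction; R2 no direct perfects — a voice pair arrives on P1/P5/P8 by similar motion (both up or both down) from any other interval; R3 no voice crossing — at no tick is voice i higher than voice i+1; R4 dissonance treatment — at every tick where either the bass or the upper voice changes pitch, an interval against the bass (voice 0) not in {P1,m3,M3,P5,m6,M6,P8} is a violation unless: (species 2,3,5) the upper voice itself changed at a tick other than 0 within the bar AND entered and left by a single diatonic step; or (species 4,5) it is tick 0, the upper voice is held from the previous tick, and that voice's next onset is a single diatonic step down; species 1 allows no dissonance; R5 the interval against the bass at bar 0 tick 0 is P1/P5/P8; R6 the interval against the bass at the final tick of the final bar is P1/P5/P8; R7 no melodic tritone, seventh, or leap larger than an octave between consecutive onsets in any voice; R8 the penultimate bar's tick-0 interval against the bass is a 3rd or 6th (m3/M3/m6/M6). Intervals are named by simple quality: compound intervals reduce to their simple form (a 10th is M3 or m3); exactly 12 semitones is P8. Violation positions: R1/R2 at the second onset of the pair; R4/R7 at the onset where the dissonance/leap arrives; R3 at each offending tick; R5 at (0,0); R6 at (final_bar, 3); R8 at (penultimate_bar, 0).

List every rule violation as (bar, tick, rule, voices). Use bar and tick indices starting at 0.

bar 0: v0=A3 v1=A4 downbeat P8
bar 1: v0=B3 v1=F4 downbeat TT
bar 2: v0=A3 v1=F4 downbeat m6
bar 3: v0=F3 v1=E4 downbeat M7
bar 4: v0=E3 v1=C4 downbeat m6
bar 5: v0=B3 v1=G3 downbeat M3
bar 6: v0=A3 v1=A4 downbeat P8
  -> R4 @ bar 3 tick 0 v(0, 1): F3/E4 M7 untreated
  -> R3 @ bar 5 tick 0 v(0, 1): B3 above G3
  -> R3 @ bar 5 tick 1 v(0, 1): B3 above G3

(3, 0, R4, (0, 1))
(5, 0, R3, (0, 1))
(5, 1, R3, (0, 1))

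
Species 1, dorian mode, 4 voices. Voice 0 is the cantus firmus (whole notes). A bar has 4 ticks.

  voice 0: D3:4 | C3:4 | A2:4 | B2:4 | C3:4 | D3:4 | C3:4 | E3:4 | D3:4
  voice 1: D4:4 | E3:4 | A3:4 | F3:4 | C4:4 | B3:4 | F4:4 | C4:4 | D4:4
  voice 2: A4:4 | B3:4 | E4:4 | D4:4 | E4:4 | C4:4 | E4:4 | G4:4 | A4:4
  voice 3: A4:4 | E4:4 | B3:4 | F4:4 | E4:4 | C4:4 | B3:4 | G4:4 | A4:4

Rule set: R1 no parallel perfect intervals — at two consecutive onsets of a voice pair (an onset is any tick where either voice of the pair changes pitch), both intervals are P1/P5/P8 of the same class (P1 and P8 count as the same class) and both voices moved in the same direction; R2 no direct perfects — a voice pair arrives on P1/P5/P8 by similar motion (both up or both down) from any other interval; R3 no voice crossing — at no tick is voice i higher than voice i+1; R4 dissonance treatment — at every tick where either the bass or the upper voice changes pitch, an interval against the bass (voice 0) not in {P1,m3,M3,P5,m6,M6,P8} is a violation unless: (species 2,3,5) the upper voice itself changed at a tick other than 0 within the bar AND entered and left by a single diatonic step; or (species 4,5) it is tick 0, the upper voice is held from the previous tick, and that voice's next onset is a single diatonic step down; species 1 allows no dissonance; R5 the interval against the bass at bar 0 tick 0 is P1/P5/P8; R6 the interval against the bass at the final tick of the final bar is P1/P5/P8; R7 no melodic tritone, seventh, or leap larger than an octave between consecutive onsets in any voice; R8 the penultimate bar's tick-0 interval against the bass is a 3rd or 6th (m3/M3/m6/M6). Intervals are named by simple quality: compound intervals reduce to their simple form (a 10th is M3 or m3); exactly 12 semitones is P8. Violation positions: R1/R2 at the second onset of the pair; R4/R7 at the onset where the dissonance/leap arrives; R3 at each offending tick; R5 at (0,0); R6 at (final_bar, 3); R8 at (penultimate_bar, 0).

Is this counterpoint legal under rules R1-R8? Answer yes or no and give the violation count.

bar 0: v0=D3 v1=D4 v2=A4 v3=A4 (P5)
bar 1: v0=C3 v1=E3 v2=B3 v3=E4 (M3)
bar 2: v0=A2 v1=A3 v2=E4 v3=B3 (M2)
bar 3: v0=B2 v1=F3 v2=D4 v3=F4 (TT)
bar 4: v0=C3 v1=C4 v2=E4 v3=E4 (M3)
bar 5: v0=D3 v1=B3 v2=C4 v3=C4 (m7)
bar 6: v0=C3 v1=F4 v2=E4 v3=B3 (M7)
bar 7: v0=E3 v1=C4 v2=G4 v3=G4 (m3)
bar 8: v0=D3 v1=D4 v2=A4 v3=A4 (P5)
  R1 @ bar1.0: D4/A4 P5 -> E3/B3 P5 similar
  R2 @ bar1.0: D4/A4 P5 -> E3/E4 P8 similar
  R4 @ bar1.0: C3/B3 M7 untreated
  R7 @ bar1.0: D4->E3 leap 10st
  R7 @ bar1.0: A4->B3 leap 10st
  R1 @ bar2.0: E3/B3 P5 -> A3/E4 P5 similar
  R3 @ bar2.0: E4 above B3
  R4 @ bar2.0: A2/B3 M2 untreated
  R3 @ bar2.1: E4 above B3
  R3 @ bar2.2: E4 above B3
  R3 @ bar2.3: E4 above B3
  R4 @ bar3.0: B2/F3 TT untreated
  R4 @ bar3.0: B2/F4 TT untreated
  R7 @ bar3.0: B3->F4 leap 6st
  R2 @ bar4.0: B2/F3 TT -> C3/C4 P8 similar
  R1 @ bar5.0: E4/E4 P1 -> C4/C4 P1 similar
  R4 @ bar5.0: D3/C4 m7 untreated
  R4 @ bar5.0: D3/C4 m7 untreated
  R3 @ bar6.0: F4 above E4
  R3 @ bar6.0: E4 above B3
  R4 @ bar6.0: C3/F4 P4 untreated
  R4 @ bar6.0: C3/B3 M7 untreated
  R7 @ bar6.0: B3->F4 leap 6st
  R3 @ bar6.1: F4 above E4
  R3 @ bar6.1: E4 above B3
  R3 @ bar6.2: F4 above E4
  R3 @ bar6.2: E4 above B3
  R3 @ bar6.3: F4 above E4
  R3 @ bar6.3: E4 above B3
  R2 @ bar7.0: E4/B3 P4 -> G4/G4 P1 similar
  R1 @ bar8.0: C4/G4 P5 -> D4/A4 P5 similar
  R1 @ bar8.0: C4/G4 P5 -> D4/A4 P5 similar
  R1 @ bar8.0: G4/G4 P1 -> A4/A4 P1 similar

No (33 violations)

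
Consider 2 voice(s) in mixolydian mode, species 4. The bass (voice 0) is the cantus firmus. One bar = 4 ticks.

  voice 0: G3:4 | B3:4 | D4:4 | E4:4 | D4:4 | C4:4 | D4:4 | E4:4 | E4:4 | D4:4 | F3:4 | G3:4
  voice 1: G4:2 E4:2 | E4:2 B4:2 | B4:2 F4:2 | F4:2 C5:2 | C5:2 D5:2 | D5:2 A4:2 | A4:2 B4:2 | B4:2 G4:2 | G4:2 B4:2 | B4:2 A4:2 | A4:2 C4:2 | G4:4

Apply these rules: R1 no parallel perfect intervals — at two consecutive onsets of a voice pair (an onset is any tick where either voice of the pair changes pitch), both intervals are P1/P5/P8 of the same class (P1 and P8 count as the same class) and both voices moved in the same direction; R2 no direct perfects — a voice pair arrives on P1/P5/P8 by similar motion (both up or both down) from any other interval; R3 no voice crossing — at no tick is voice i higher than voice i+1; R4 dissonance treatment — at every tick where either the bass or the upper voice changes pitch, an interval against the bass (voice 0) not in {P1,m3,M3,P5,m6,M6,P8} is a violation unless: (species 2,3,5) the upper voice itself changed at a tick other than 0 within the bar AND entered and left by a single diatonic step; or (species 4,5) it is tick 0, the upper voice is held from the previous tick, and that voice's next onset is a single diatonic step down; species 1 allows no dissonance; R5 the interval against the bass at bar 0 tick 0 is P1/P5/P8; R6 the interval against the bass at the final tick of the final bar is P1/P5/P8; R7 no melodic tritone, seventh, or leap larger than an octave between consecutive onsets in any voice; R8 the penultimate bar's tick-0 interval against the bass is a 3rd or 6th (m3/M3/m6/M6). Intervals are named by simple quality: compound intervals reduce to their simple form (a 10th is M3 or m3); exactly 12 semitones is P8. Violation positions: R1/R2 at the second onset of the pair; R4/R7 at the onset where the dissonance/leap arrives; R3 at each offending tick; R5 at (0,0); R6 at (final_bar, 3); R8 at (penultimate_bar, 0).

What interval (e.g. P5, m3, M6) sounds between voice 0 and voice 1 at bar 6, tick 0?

P5

voice 0=D4 voice 1=A4 -> P5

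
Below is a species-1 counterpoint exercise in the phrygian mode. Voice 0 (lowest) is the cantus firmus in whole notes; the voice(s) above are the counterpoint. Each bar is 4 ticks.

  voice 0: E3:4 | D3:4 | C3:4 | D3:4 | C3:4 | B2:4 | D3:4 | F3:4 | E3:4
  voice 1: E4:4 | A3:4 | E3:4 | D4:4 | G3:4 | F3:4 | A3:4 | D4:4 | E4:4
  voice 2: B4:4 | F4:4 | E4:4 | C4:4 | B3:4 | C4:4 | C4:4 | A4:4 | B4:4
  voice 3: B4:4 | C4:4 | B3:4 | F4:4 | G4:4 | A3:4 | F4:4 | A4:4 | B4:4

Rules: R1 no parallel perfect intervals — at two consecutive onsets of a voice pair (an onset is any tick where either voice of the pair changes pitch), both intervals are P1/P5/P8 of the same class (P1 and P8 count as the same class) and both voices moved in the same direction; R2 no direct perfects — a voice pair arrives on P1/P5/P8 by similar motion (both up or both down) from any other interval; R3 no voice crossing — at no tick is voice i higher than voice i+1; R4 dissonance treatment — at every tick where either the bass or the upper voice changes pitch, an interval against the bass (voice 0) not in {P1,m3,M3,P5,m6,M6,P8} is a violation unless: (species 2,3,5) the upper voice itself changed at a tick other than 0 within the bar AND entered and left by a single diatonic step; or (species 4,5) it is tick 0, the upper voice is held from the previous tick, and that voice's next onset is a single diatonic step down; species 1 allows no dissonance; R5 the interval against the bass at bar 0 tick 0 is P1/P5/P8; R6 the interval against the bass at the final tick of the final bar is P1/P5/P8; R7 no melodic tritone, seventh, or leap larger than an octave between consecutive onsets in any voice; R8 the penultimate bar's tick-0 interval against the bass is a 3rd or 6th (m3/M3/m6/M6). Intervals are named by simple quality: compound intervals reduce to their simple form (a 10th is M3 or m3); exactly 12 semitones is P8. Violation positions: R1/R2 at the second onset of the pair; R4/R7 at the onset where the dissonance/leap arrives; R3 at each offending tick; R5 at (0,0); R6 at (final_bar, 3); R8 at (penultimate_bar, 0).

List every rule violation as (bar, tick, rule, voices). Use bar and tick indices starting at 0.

bar 0: v0=E3 v1=E4 v2=B4 v3=B4 downbeat P5
bar 1: v0=D3 v1=A3 v2=F4 v3=C4 downbeat m7
bar 2: v0=C3 v1=E3 v2=E4 v3=B3 downbeat M7
bar 3: v0=D3 v1=D4 v2=C4 v3=F4 downbeat m3
bar 4: v0=C3 v1=G3 v2=B3 v3=G4 downbeat P5
bar 5: v0=B2 v1=F3 v2=C4 v3=A3 downbeat m7
bar 6: v0=D3 v1=A3 v2=C4 v3=F4 downbeat m3
bar 7: v0=F3 v1=D4 v2=A4 v3=A4 downbeat M3
bar 8: v0=E3 v1=E4 v2=B4 v3=B4 downbeat P5
  -> R2 @ bar 1 tick 0 v(0, 1): E3/E4 P8 -> D3/A3 P5 similar
  -> R3 @ bar 1 tick 0 v(2, 3): F4 above C4
  -> R4 @ bar 1 tick 0 v(0, 3): D3/C4 m7 untreated
  -> R7 @ bar 1 tick 0 v(2,): B4->F4 leap 6st
  -> R7 @ bar 1 tick 0 v(3,): B4->C4 leap 11st
  -> R3 @ bar 1 tick 1 v(2, 3): F4 above C4
  -> R3 @ bar 1 tick 2 v(2, 3): F4 above C4
  -> R3 @ bar 1 tick 3 v(2, 3): F4 above C4
  -> R2 @ bar 2 tick 0 v(1, 2): A3/F4 m6 -> E3/E4 P8 similar
  -> R2 @ bar 2 tick 0 v(1, 3): A3/C4 m3 -> E3/B3 P5 similar
  -> R3 @ bar 2 tick 0 v(2, 3): E4 above B3
  -> R4 @ bar 2 tick 0 v(0, 3): C3/B3 M7 untreated
  -> R3 @ bar 2 tick 1 v(2, 3): E4 above B3
  -> R3 @ bar 2 tick 2 v(2, 3): E4 above B3
  -> R3 @ bar 2 tick 3 v(2, 3): E4 above B3
  -> R2 @ bar 3 tick 0 v(0, 1): C3/E3 M3 -> D3/D4 P8 similar
  -> R3 @ bar 3 tick 0 v(1, 2): D4 above C4
  -> R4 @ bar 3 tick 0 v(0, 2): D3/C4 m7 untreated
  -> R7 @ bar 3 tick 0 v(1,): E3->D4 leap 10st
  -> R7 @ bar 3 tick 0 v(3,): B3->F4 leap 6st
  -> R3 @ bar 3 tick 1 v(1, 2): D4 above C4
  -> R3 @ bar 3 tick 2 v(1, 2): D4 above C4
  -> R3 @ bar 3 tick 3 v(1, 2): D4 above C4
  -> R2 @ bar 4 tick 0 v(0, 1): D3/D4 P8 -> C3/G3 P5 similar
  -> R4 @ bar 4 tick 0 v(0, 2): C3/B3 M7 untreated
  -> R3 @ bar 5 tick 0 v(2, 3): C4 above A3
  -> R4 @ bar 5 tick 0 v(0, 1): B2/F3 TT untreated
  -> R4 @ bar 5 tick 0 v(0, 2): B2/C4 m2 untreated
  -> R4 @ bar 5 tick 0 v(0, 3): B2/A3 m7 untreated
  -> R7 @ bar 5 tick 0 v(3,): G4->A3 leap 10st
  -> R3 @ bar 5 tick 1 v(2, 3): C4 above A3
  -> R3 @ bar 5 tick 2 v(2, 3): C4 above A3
  -> R3 @ bar 5 tick 3 v(2, 3): C4 above A3
  -> R2 @ bar 6 tick 0 v(0, 1): B2/F3 TT -> D3/A3 P5 similar
  -> R4 @ bar 6 tick 0 v(0, 2): D3/C4 m7 untreated
  -> R2 @ bar 7 tick 0 v(1, 2): A3/C4 m3 -> D4/A4 P5 similar
  -> R2 @ bar 7 tick 0 v(1, 3): A3/F4 m6 -> D4/A4 P5 similar
  -> R2 @ bar 7 tick 0 v(2, 3): C4/F4 P4 -> A4/A4 P1 similar
  -> R1 @ bar 8 tick 0 v(1, 2): D4/A4 P5 -> E4/B4 P5 similar
  -> R1 @ bar 8 tick 0 v(1, 3): D4/A4 P5 -> E4/B4 P5 similar
  -> R1 @ bar 8 tick 0 v(2, 3): A4/A4 P1 -> B4/B4 P1 similar

(1, 0, R2, (0, 1))
(1, 0, R3, (2, 3))
(1, 0, R4, (0, 3))
(1, 0, R7, (2,))
(1, 0, R7, (3,))
(1, 1, R3, (2, 3))
(1, 2, R3, (2, 3))
(1, 3, R3, (2, 3))
(2, 0, R2, (1, 2))
(2, 0, R2, (1, 3))
(2, 0, R3, (2, 3))
(2, 0, R4, (0, 3))
(2, 1, R3, (2, 3))
(2, 2, R3, (2, 3))
(2, 3, R3, (2, 3))
(3, 0, R2, (0, 1))
(3, 0, R3, (1, 2))
(3, 0, R4, (0, 2))
(3, 0, R7, (1,))
(3, 0, R7, (3,))
(3, 1, R3, (1, 2))
(3, 2, R3, (1, 2))
(3, 3, R3, (1, 2))
(4, 0, R2, (0, 1))
(4, 0, R4, (0, 2))
(5, 0, R3, (2, 3))
(5, 0, R4, (0, 1))
(5, 0, R4, (0, 2))
(5, 0, R4, (0, 3))
(5, 0, R7, (3,))
(5, 1, R3, (2, 3))
(5, 2, R3, (2, 3))
(5, 3, R3, (2, 3))
(6, 0, R2, (0, 1))
(6, 0, R4, (0, 2))
(7, 0, R2, (1, 2))
(7, 0, R2, (1, 3))
(7, 0, R2, (2, 3))
(8, 0, R1, (1, 2))
(8, 0, R1, (1, 3))
(8, 0, R1, (2, 3))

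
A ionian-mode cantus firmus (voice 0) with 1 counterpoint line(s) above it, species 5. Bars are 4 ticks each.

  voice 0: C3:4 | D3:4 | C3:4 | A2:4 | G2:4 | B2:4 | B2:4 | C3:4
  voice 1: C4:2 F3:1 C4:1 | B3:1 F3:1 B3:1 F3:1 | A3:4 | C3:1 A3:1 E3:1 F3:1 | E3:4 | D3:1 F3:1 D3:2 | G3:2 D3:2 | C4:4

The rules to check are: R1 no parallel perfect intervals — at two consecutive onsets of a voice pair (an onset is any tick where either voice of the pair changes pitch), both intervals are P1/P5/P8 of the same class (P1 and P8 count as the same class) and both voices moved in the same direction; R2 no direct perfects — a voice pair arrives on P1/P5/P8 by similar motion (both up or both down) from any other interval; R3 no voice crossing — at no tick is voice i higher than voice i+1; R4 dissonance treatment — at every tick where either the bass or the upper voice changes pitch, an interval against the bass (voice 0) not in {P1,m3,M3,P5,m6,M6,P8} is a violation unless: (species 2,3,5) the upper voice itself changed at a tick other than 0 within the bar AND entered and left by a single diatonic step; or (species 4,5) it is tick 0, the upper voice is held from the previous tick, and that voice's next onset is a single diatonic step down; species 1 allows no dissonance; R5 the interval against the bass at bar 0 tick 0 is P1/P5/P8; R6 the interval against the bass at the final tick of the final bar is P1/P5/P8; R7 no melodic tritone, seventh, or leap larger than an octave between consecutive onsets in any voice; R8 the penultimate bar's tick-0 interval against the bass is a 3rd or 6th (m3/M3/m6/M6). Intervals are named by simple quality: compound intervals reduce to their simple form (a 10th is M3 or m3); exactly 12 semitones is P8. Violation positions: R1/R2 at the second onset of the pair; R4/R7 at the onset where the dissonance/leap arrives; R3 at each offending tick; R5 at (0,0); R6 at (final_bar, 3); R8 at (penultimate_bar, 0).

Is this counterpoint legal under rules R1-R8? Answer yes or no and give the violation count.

bar 0: v0=C3 v1=C4 (P8)
bar 1: v0=D3 v1=B3 (M6)
bar 2: v0=C3 v1=A3 (M6)
bar 3: v0=A2 v1=C3 (m3)
bar 4: v0=G2 v1=E3 (M6)
bar 5: v0=B2 v1=D3 (m3)
bar 6: v0=B2 v1=G3 (m6)
bar 7: v0=C3 v1=C4 (P8)
  R4 @ bar0.2: C3/F3 P4 untreated
  R7 @ bar1.1: B3->F3 leap 6st
  R7 @ bar1.2: F3->B3 leap 6st
  R7 @ bar1.3: B3->F3 leap 6st
  R4 @ bar5.1: B2/F3 TT untreated
  R2 @ bar7.0: B2/D3 m3 -> C3/C4 P8 similar
  R7 @ bar7.0: D3->C4 leap 10st

No (7 violations)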